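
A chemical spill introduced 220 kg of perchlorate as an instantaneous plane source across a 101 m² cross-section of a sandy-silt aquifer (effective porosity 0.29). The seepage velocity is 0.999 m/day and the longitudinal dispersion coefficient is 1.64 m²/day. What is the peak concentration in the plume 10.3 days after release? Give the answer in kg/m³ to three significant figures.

0.516 kg/m³

The peak of an instantaneous 1D plume sits at x = vt; there the Gaussian factor is 1 and C_max = M/(n_e·A·√(4πDt)), where n_e·A is the pore area the mass is dissolved in.
√(4πDt) = √(4π × 1.64 × 10.3) = 14.57 m, so C_max = 220/(0.29 × 101 × 14.57) = 0.516 kg/m³.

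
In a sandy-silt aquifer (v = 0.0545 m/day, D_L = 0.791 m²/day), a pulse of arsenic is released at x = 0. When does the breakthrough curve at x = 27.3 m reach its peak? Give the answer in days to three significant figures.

301 days

For the 1D instantaneous-source solution, setting ∂C/∂t = 0 at fixed x gives v²t² + 2Dt − x² = 0, so t = (√(D² + v²x²) − D)/v².
√(D² + v²x²) = √(0.791² + 0.0545² × 27.3²) = 1.685; v² = 0.00297025.
t = (1.685 − 0.791)/0.00297025 = 301 days (vs. the pure-advection estimate x/v = 501 d).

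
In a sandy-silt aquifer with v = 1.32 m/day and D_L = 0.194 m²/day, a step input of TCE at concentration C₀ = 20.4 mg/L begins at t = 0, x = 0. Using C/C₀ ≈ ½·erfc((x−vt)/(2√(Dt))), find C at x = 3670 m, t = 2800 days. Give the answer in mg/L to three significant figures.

16.0 mg/L

For a continuous step input, C/C₀ ≈ ½·erfc((x−vt)/(2√(Dt))).
vt = 1.32 × 2800 = 3696 m and 2√(Dt) = 2√(0.194 × 2800) = 46.61 m.
Argument (x−vt)/(2√(Dt)) = (3670 − 3696)/46.61 = -0.5578; ½·erfc(-0.5578) = 0.7849.
C = 20.4 × 0.7849 = 16.0 mg/L.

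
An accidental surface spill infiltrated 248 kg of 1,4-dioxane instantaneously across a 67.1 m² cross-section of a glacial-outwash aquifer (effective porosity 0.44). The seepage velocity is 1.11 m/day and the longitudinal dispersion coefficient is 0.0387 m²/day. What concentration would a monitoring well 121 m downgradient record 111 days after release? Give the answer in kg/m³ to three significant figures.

0.860 kg/m³

For an instantaneous plane source, C(x,t) = M/(n_e·A·√(4πDt)) · exp(−(x−vt)²/(4Dt)), with n_e·A the pore (flow) area.
Plume center vt = 1.11 × 111 = 123.21 m, so the well at 121 m is 2.21 m upgradient of the peak.
√(4πDt) = 7.347 m, giving peak height M/(n_e·A·√(4πDt)) = 248/(0.44 × 67.1 × 7.347) = 1.143 kg/m³.
(x−vt)²/(4Dt) = (-2.21)²/(4 × 0.0387 × 111) = 0.2842; exp(−0.2842) = 0.7526.
C = 1.143 × 0.7526 = 0.860 kg/m³.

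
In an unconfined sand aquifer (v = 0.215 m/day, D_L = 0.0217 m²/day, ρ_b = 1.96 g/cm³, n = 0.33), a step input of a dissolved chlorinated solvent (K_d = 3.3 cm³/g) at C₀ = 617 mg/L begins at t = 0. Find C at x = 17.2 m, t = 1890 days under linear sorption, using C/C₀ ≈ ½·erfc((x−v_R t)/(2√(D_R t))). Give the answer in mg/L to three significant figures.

Retardation factor R = 1 + ρ_b·K_d/n = 1 + 1.96 × 3.3/0.33 = 20.60.
Sorption retards both mechanisms: v_R = v/R = 0.01044 m/day, D_R = D/R = 0.001053 m²/day.
v_R·t = 0.01044 × 1890 = 19.7316 m; 2√(D_R t) = 2.821 m; argument = (17.2 − 19.7316)/2.821 = -0.8974.
C = C₀ × ½·erfc(-0.8974) = 617 × 0.8978 = 554 mg/L.

554 mg/L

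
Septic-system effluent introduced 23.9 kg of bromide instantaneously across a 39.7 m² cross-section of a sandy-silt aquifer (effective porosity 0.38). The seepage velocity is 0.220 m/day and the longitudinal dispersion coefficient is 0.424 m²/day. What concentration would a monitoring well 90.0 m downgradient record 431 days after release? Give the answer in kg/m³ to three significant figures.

For an instantaneous plane source, C(x,t) = M/(n_e·A·√(4πDt)) · exp(−(x−vt)²/(4Dt)), with n_e·A the pore (flow) area.
Plume center vt = 0.220 × 431 = 94.82 m, so the well at 90.0 m is 4.82 m upgradient of the peak.
√(4πDt) = 47.92 m, giving peak height M/(n_e·A·√(4πDt)) = 23.9/(0.38 × 39.7 × 47.92) = 0.03306 kg/m³.
(x−vt)²/(4Dt) = (-4.82)²/(4 × 0.424 × 431) = 0.03178; exp(−0.03178) = 0.9687.
C = 0.03306 × 0.9687 = 0.0320 kg/m³.

0.0320 kg/m³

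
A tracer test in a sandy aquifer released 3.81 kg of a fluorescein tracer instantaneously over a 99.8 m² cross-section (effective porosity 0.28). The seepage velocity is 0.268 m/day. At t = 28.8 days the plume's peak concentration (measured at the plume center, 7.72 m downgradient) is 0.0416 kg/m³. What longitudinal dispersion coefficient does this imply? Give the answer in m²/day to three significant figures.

0.0297 m²/day

At the plume center C_max = M/(n_e·A·√(4πDt)), so D = M²/(4πt·(n_e·A·C_max)²).
n_e·A·C_max = 0.28 × 99.8 × 0.0416 = 1.162 kg/m.
D = 3.81²/(4π × 28.8 × 1.162²) = 0.0297 m²/day.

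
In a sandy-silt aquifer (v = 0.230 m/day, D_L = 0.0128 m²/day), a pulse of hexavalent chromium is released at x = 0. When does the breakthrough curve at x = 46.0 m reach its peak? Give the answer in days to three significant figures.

For the 1D instantaneous-source solution, setting ∂C/∂t = 0 at fixed x gives v²t² + 2Dt − x² = 0, so t = (√(D² + v²x²) − D)/v².
√(D² + v²x²) = √(0.0128² + 0.230² × 46.0²) = 10.58; v² = 0.0529.
t = (10.58 − 0.0128)/0.0529 = 200 days (vs. the pure-advection estimate x/v = 200 d).

200 days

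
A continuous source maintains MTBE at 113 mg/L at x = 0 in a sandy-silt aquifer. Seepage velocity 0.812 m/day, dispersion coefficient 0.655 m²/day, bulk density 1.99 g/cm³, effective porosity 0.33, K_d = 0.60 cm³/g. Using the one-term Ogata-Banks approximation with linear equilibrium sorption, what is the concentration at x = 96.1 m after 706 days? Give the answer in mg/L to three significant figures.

Retardation factor R = 1 + ρ_b·K_d/n = 1 + 1.99 × 0.60/0.33 = 4.618.
Sorption retards both mechanisms: v_R = v/R = 0.1758 m/day, D_R = D/R = 0.1418 m²/day.
v_R·t = 0.1758 × 706 = 124.1148 m; 2√(D_R t) = 20.01 m; argument = (96.1 − 124.1148)/20.01 = -1.400.
C = C₀ × ½·erfc(-1.400) = 113 × 0.9761 = 110 mg/L.

110 mg/L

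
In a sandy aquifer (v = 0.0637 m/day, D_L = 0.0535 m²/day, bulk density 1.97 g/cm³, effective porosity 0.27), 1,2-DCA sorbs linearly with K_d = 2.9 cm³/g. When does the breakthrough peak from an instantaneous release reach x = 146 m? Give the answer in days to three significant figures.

50500 days

Retardation factor R = 1 + ρ_b·K_d/n = 1 + 1.97 × 2.9/0.27 = 22.16.
Sorption retards both mechanisms: v_R = v/R = 0.002875 m/day, D_R = D/R = 0.002414 m²/day.
Peak time from v_R²t² + 2D_R t − x² = 0: t = (√(D_R² + v_R²x²) − D_R)/v_R².
√(D_R² + v_R²x²) = √(0.002414² + 0.002875² × 146²) = 0.4198; v_R² = 8.266e-06.
t = (0.4198 − 0.002414)/8.266e-06 = 50500 days.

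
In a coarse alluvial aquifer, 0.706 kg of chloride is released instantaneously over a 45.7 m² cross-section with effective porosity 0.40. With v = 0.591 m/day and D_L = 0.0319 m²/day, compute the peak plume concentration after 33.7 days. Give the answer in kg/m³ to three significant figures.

0.0105 kg/m³

The peak of an instantaneous 1D plume sits at x = vt; there the Gaussian factor is 1 and C_max = M/(n_e·A·√(4πDt)), where n_e·A is the pore area the mass is dissolved in.
√(4πDt) = √(4π × 0.0319 × 33.7) = 3.675 m, so C_max = 0.706/(0.40 × 45.7 × 3.675) = 0.0105 kg/m³.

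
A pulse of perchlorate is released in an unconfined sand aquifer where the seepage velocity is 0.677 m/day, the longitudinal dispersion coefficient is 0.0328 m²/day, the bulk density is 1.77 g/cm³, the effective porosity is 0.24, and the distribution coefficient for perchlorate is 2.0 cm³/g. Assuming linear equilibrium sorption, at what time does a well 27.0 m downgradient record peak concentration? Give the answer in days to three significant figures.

Retardation factor R = 1 + ρ_b·K_d/n = 1 + 1.77 × 2.0/0.24 = 15.75.
Sorption retards both mechanisms: v_R = v/R = 0.04298 m/day, D_R = D/R = 0.002083 m²/day.
Peak time from v_R²t² + 2D_R t − x² = 0: t = (√(D_R² + v_R²x²) − D_R)/v_R².
√(D_R² + v_R²x²) = √(0.002083² + 0.04298² × 27.0²) = 1.160; v_R² = 0.001847.
t = (1.160 − 0.002083)/0.001847 = 627 days.

627 days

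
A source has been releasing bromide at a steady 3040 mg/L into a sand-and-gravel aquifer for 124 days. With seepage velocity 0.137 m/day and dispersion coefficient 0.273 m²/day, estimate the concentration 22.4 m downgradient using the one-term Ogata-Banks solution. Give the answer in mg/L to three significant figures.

776 mg/L

For a continuous step input, C/C₀ ≈ ½·erfc((x−vt)/(2√(Dt))).
vt = 0.137 × 124 = 16.988 m and 2√(Dt) = 2√(0.273 × 124) = 11.64 m.
Argument (x−vt)/(2√(Dt)) = (22.4 − 16.988)/11.64 = 0.4649; ½·erfc(0.4649) = 0.2554.
C = 3040 × 0.2554 = 776 mg/L.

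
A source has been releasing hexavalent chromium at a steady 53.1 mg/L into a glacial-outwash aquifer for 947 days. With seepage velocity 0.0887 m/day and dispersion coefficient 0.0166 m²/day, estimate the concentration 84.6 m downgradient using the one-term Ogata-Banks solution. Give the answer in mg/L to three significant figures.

24.3 mg/L

For a continuous step input, C/C₀ ≈ ½·erfc((x−vt)/(2√(Dt))).
vt = 0.0887 × 947 = 83.9989 m and 2√(Dt) = 2√(0.0166 × 947) = 7.930 m.
Argument (x−vt)/(2√(Dt)) = (84.6 − 83.9989)/7.930 = 0.07580; ½·erfc(0.07580) = 0.4573.
C = 53.1 × 0.4573 = 24.3 mg/L.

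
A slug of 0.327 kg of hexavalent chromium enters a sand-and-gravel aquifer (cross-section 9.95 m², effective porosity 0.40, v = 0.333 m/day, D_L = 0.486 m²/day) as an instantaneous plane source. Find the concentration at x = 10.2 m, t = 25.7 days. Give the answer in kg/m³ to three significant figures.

0.00621 kg/m³

For an instantaneous plane source, C(x,t) = M/(n_e·A·√(4πDt)) · exp(−(x−vt)²/(4Dt)), with n_e·A the pore (flow) area.
Plume center vt = 0.333 × 25.7 = 8.5581 m, so the well at 10.2 m is 1.6419 m downgradient of the peak.
√(4πDt) = 12.53 m, giving peak height M/(n_e·A·√(4πDt)) = 0.327/(0.40 × 9.95 × 12.53) = 0.006557 kg/m³.
(x−vt)²/(4Dt) = (1.6419)²/(4 × 0.486 × 25.7) = 0.05396; exp(−0.05396) = 0.9475.
C = 0.006557 × 0.9475 = 0.00621 kg/m³.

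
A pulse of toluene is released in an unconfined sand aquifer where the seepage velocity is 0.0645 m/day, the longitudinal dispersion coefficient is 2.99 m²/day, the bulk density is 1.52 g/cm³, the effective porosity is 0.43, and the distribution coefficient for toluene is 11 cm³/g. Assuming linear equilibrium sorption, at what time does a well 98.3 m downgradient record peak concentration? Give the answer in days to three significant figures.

Retardation factor R = 1 + ρ_b·K_d/n = 1 + 1.52 × 11/0.43 = 39.88.
Sorption retards both mechanisms: v_R = v/R = 0.001617 m/day, D_R = D/R = 0.07497 m²/day.
Peak time from v_R²t² + 2D_R t − x² = 0: t = (√(D_R² + v_R²x²) − D_R)/v_R².
√(D_R² + v_R²x²) = √(0.07497² + 0.001617² × 98.3²) = 0.1757; v_R² = 2.615e-06.
t = (0.1757 − 0.07497)/2.615e-06 = 38500 days.

38500 days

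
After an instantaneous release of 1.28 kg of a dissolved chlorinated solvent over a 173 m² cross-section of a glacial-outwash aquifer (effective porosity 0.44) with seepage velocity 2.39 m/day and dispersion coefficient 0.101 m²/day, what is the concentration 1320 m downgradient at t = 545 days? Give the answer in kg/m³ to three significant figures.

0.000160 kg/m³

For an instantaneous plane source, C(x,t) = M/(n_e·A·√(4πDt)) · exp(−(x−vt)²/(4Dt)), with n_e·A the pore (flow) area.
Plume center vt = 2.39 × 545 = 1302.55 m, so the well at 1320 m is 17.45 m downgradient of the peak.
√(4πDt) = 26.30 m, giving peak height M/(n_e·A·√(4πDt)) = 1.28/(0.44 × 173 × 26.30) = 0.0006394 kg/m³.
(x−vt)²/(4Dt) = (17.45)²/(4 × 0.101 × 545) = 1.383; exp(−1.383) = 0.2508.
C = 0.0006394 × 0.2508 = 0.000160 kg/m³.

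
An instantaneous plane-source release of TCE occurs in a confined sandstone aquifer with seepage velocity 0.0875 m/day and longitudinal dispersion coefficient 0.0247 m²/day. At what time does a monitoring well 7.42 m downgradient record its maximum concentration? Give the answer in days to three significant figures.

For the 1D instantaneous-source solution, setting ∂C/∂t = 0 at fixed x gives v²t² + 2Dt − x² = 0, so t = (√(D² + v²x²) − D)/v².
√(D² + v²x²) = √(0.0247² + 0.0875² × 7.42²) = 0.6497; v² = 0.00765625.
t = (0.6497 − 0.0247)/0.00765625 = 81.6 days (vs. the pure-advection estimate x/v = 84.8 d).

81.6 days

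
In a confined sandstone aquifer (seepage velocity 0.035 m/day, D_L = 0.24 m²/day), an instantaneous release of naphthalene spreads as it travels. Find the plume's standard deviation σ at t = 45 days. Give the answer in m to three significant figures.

4.65 m

Dispersive spreading gives a Gaussian with σ² = 2Dt; advection only shifts the center.
σ = √(2 × 0.24 × 45) = 4.65 m.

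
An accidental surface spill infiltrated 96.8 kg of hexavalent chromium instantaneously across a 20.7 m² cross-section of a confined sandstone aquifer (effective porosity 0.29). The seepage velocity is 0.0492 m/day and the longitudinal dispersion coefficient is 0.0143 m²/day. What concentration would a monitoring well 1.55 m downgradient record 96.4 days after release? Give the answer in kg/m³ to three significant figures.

For an instantaneous plane source, C(x,t) = M/(n_e·A·√(4πDt)) · exp(−(x−vt)²/(4Dt)), with n_e·A the pore (flow) area.
Plume center vt = 0.0492 × 96.4 = 4.74288 m, so the well at 1.55 m is 3.19288 m upgradient of the peak.
√(4πDt) = 4.162 m, giving peak height M/(n_e·A·√(4πDt)) = 96.8/(0.29 × 20.7 × 4.162) = 3.874 kg/m³.
(x−vt)²/(4Dt) = (-3.19288)²/(4 × 0.0143 × 96.4) = 1.849; exp(−1.849) = 0.1574.
C = 3.874 × 0.1574 = 0.610 kg/m³.

0.610 kg/m³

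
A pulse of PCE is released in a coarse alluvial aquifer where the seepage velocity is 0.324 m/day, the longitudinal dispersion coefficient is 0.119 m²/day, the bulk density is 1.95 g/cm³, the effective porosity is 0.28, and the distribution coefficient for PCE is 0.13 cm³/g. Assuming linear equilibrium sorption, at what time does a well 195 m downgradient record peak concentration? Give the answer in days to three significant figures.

Retardation factor R = 1 + ρ_b·K_d/n = 1 + 1.95 × 0.13/0.28 = 1.905.
Sorption retards both mechanisms: v_R = v/R = 0.1701 m/day, D_R = D/R = 0.06247 m²/day.
Peak time from v_R²t² + 2D_R t − x² = 0: t = (√(D_R² + v_R²x²) − D_R)/v_R².
√(D_R² + v_R²x²) = √(0.06247² + 0.1701² × 195²) = 33.17; v_R² = 0.02893.
t = (33.17 − 0.06247)/0.02893 = 1140 days.

1140 days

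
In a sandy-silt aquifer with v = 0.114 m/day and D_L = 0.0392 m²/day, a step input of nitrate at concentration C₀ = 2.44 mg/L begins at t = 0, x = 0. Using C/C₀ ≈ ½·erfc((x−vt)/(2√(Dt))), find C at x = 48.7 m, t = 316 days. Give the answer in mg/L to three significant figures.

0.0133 mg/L

For a continuous step input, C/C₀ ≈ ½·erfc((x−vt)/(2√(Dt))).
vt = 0.114 × 316 = 36.024 m and 2√(Dt) = 2√(0.0392 × 316) = 7.039 m.
Argument (x−vt)/(2√(Dt)) = (48.7 − 36.024)/7.039 = 1.801; ½·erfc(1.801) = 0.005433.
C = 2.44 × 0.005433 = 0.0133 mg/L.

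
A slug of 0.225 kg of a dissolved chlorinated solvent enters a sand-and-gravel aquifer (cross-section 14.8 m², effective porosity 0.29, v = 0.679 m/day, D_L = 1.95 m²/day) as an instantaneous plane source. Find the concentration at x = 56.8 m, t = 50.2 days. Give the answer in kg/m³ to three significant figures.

0.000400 kg/m³

For an instantaneous plane source, C(x,t) = M/(n_e·A·√(4πDt)) · exp(−(x−vt)²/(4Dt)), with n_e·A the pore (flow) area.
Plume center vt = 0.679 × 50.2 = 34.0858 m, so the well at 56.8 m is 22.7142 m downgradient of the peak.
√(4πDt) = 35.07 m, giving peak height M/(n_e·A·√(4πDt)) = 0.225/(0.29 × 14.8 × 35.07) = 0.001495 kg/m³.
(x−vt)²/(4Dt) = (22.7142)²/(4 × 1.95 × 50.2) = 1.318; exp(−1.318) = 0.2677.
C = 0.001495 × 0.2677 = 0.000400 kg/m³.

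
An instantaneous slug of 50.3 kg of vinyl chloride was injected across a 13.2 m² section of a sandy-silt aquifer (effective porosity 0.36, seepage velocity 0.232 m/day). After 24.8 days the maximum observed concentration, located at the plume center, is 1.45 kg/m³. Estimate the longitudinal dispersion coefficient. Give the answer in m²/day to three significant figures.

At the plume center C_max = M/(n_e·A·√(4πDt)), so D = M²/(4πt·(n_e·A·C_max)²).
n_e·A·C_max = 0.36 × 13.2 × 1.45 = 6.890 kg/m.
D = 50.3²/(4π × 24.8 × 6.890²) = 0.171 m²/day.

0.171 m²/day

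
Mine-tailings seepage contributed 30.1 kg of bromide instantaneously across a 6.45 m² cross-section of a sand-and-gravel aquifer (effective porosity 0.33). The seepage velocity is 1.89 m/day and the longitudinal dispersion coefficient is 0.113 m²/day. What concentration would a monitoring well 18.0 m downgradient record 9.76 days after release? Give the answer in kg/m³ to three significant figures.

For an instantaneous plane source, C(x,t) = M/(n_e·A·√(4πDt)) · exp(−(x−vt)²/(4Dt)), with n_e·A the pore (flow) area.
Plume center vt = 1.89 × 9.76 = 18.4464 m, so the well at 18.0 m is 0.4464 m upgradient of the peak.
√(4πDt) = 3.723 m, giving peak height M/(n_e·A·√(4πDt)) = 30.1/(0.33 × 6.45 × 3.723) = 3.798 kg/m³.
(x−vt)²/(4Dt) = (-0.4464)²/(4 × 0.113 × 9.76) = 0.04517; exp(−0.04517) = 0.9558.
C = 3.798 × 0.9558 = 3.63 kg/m³.

3.63 kg/m³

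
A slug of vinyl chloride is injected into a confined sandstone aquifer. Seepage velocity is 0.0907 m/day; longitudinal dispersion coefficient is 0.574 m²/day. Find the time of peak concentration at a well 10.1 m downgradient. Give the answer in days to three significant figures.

For the 1D instantaneous-source solution, setting ∂C/∂t = 0 at fixed x gives v²t² + 2Dt − x² = 0, so t = (√(D² + v²x²) − D)/v².
√(D² + v²x²) = √(0.574² + 0.0907² × 10.1²) = 1.081; v² = 0.00822649.
t = (1.081 − 0.574)/0.00822649 = 61.6 days (vs. the pure-advection estimate x/v = 111 d).

61.6 days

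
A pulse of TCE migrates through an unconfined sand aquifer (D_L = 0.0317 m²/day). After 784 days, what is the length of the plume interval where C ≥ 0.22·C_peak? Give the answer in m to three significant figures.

The plume is Gaussian with σ = √(2Dt) = √(2 × 0.0317 × 784) = 7.050 m.
C/C_peak = exp(−Δx²/(2σ²)) = 0.22 ⇒ Δx = σ·√(−2 ln 0.22) = 7.050 × 1.740 = 12.27 m.
Width = 2Δx = 24.5 m.

24.5 m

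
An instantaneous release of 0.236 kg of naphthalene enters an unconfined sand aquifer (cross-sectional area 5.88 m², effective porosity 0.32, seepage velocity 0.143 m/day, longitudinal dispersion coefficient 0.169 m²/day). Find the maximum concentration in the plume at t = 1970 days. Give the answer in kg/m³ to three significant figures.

0.00194 kg/m³

The peak of an instantaneous 1D plume sits at x = vt; there the Gaussian factor is 1 and C_max = M/(n_e·A·√(4πDt)), where n_e·A is the pore area the mass is dissolved in.
√(4πDt) = √(4π × 0.169 × 1970) = 64.68 m, so C_max = 0.236/(0.32 × 5.88 × 64.68) = 0.00194 kg/m³.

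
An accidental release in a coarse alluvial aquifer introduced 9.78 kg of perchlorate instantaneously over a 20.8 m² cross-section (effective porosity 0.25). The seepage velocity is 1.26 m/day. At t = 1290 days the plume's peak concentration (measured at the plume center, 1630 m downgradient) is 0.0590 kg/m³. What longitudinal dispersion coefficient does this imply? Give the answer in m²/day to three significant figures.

0.0627 m²/day

At the plume center C_max = M/(n_e·A·√(4πDt)), so D = M²/(4πt·(n_e·A·C_max)²).
n_e·A·C_max = 0.25 × 20.8 × 0.0590 = 0.3068 kg/m.
D = 9.78²/(4π × 1290 × 0.3068²) = 0.0627 m²/day.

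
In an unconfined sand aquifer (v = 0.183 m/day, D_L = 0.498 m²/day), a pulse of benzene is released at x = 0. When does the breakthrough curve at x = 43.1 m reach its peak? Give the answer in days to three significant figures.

For the 1D instantaneous-source solution, setting ∂C/∂t = 0 at fixed x gives v²t² + 2Dt − x² = 0, so t = (√(D² + v²x²) − D)/v².
√(D² + v²x²) = √(0.498² + 0.183² × 43.1²) = 7.903; v² = 0.033489.
t = (7.903 − 0.498)/0.033489 = 221 days (vs. the pure-advection estimate x/v = 236 d).

221 days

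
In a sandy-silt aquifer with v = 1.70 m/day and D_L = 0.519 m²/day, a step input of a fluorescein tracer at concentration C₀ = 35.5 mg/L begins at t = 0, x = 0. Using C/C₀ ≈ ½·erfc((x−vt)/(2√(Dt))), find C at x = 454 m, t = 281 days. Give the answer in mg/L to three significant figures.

32.6 mg/L

For a continuous step input, C/C₀ ≈ ½·erfc((x−vt)/(2√(Dt))).
vt = 1.70 × 281 = 477.7 m and 2√(Dt) = 2√(0.519 × 281) = 24.15 m.
Argument (x−vt)/(2√(Dt)) = (454 − 477.7)/24.15 = -0.9814; ½·erfc(-0.9814) = 0.9174.
C = 35.5 × 0.9174 = 32.6 mg/L.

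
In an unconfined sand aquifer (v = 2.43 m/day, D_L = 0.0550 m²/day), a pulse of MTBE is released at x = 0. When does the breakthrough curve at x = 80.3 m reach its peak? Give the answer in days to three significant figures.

33.0 days

For the 1D instantaneous-source solution, setting ∂C/∂t = 0 at fixed x gives v²t² + 2Dt − x² = 0, so t = (√(D² + v²x²) − D)/v².
√(D² + v²x²) = √(0.0550² + 2.43² × 80.3²) = 195.1; v² = 5.9049.
t = (195.1 − 0.0550)/5.9049 = 33.0 days (vs. the pure-advection estimate x/v = 33.0 d).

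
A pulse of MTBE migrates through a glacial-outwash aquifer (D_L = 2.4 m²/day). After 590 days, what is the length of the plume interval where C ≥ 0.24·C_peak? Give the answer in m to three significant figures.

180 m

The plume is Gaussian with σ = √(2Dt) = √(2 × 2.4 × 590) = 53.22 m.
C/C_peak = exp(−Δx²/(2σ²)) = 0.24 ⇒ Δx = σ·√(−2 ln 0.24) = 53.22 × 1.689 = 89.89 m.
Width = 2Δx = 180 m.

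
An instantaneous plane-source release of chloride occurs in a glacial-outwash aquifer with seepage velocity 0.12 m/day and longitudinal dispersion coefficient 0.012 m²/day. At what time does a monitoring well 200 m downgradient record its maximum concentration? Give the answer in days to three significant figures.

For the 1D instantaneous-source solution, setting ∂C/∂t = 0 at fixed x gives v²t² + 2Dt − x² = 0, so t = (√(D² + v²x²) − D)/v².
√(D² + v²x²) = √(0.012² + 0.12² × 200²) = 24.00; v² = 0.0144.
t = (24.00 − 0.012)/0.0144 = 1670 days (vs. the pure-advection estimate x/v = 1670 d).

1670 days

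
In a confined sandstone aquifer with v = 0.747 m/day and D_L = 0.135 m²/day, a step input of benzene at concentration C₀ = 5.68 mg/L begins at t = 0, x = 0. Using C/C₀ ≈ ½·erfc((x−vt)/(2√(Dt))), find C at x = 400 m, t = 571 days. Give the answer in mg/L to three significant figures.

5.59 mg/L

For a continuous step input, C/C₀ ≈ ½·erfc((x−vt)/(2√(Dt))).
vt = 0.747 × 571 = 426.537 m and 2√(Dt) = 2√(0.135 × 571) = 17.56 m.
Argument (x−vt)/(2√(Dt)) = (400 − 426.537)/17.56 = -1.511; ½·erfc(-1.511) = 0.9837.
C = 5.68 × 0.9837 = 5.59 mg/L.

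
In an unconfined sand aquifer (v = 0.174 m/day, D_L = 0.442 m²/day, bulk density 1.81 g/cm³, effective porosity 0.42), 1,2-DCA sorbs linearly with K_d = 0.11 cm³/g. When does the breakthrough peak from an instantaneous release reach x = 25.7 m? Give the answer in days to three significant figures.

197 days

Retardation factor R = 1 + ρ_b·K_d/n = 1 + 1.81 × 0.11/0.42 = 1.474.
Sorption retards both mechanisms: v_R = v/R = 0.1180 m/day, D_R = D/R = 0.2999 m²/day.
Peak time from v_R²t² + 2D_R t − x² = 0: t = (√(D_R² + v_R²x²) − D_R)/v_R².
√(D_R² + v_R²x²) = √(0.2999² + 0.1180² × 25.7²) = 3.047; v_R² = 0.01392.
t = (3.047 − 0.2999)/0.01392 = 197 days.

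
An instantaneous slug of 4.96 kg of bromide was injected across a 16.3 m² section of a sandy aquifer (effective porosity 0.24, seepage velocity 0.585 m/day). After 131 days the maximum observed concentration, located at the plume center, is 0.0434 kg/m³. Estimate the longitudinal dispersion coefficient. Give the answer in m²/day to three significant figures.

At the plume center C_max = M/(n_e·A·√(4πDt)), so D = M²/(4πt·(n_e·A·C_max)²).
n_e·A·C_max = 0.24 × 16.3 × 0.0434 = 0.1698 kg/m.
D = 4.96²/(4π × 131 × 0.1698²) = 0.518 m²/day.

0.518 m²/day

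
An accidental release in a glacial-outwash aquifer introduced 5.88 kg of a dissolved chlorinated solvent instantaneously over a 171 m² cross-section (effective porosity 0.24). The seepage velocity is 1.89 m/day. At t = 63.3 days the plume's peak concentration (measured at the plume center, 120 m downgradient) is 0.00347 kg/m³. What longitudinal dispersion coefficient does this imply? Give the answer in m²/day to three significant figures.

2.14 m²/day

At the plume center C_max = M/(n_e·A·√(4πDt)), so D = M²/(4πt·(n_e·A·C_max)²).
n_e·A·C_max = 0.24 × 171 × 0.00347 = 0.1424 kg/m.
D = 5.88²/(4π × 63.3 × 0.1424²) = 2.14 m²/day.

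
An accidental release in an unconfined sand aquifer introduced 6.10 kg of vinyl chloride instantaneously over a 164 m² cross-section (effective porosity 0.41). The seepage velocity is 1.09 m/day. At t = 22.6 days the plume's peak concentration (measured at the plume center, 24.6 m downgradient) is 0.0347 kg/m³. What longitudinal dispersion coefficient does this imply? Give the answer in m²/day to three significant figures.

0.0241 m²/day

At the plume center C_max = M/(n_e·A·√(4πDt)), so D = M²/(4πt·(n_e·A·C_max)²).
n_e·A·C_max = 0.41 × 164 × 0.0347 = 2.333 kg/m.
D = 6.10²/(4π × 22.6 × 2.333²) = 0.0241 m²/day.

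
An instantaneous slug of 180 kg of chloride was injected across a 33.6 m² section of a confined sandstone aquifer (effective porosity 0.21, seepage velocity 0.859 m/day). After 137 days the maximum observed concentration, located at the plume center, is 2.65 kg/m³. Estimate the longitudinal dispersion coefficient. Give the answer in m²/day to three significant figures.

0.0538 m²/day

At the plume center C_max = M/(n_e·A·√(4πDt)), so D = M²/(4πt·(n_e·A·C_max)²).
n_e·A·C_max = 0.21 × 33.6 × 2.65 = 18.70 kg/m.
D = 180²/(4π × 137 × 18.70²) = 0.0538 m²/day.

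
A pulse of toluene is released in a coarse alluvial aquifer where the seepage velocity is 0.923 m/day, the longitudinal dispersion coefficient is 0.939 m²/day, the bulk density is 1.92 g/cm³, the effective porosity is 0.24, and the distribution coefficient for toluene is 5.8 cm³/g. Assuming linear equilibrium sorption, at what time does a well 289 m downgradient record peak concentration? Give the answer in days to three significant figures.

Retardation factor R = 1 + ρ_b·K_d/n = 1 + 1.92 × 5.8/0.24 = 47.40.
Sorption retards both mechanisms: v_R = v/R = 0.01947 m/day, D_R = D/R = 0.01981 m²/day.
Peak time from v_R²t² + 2D_R t − x² = 0: t = (√(D_R² + v_R²x²) − D_R)/v_R².
√(D_R² + v_R²x²) = √(0.01981² + 0.01947² × 289²) = 5.627; v_R² = 0.0003791.
t = (5.627 − 0.01981)/0.0003791 = 14800 days.

14800 days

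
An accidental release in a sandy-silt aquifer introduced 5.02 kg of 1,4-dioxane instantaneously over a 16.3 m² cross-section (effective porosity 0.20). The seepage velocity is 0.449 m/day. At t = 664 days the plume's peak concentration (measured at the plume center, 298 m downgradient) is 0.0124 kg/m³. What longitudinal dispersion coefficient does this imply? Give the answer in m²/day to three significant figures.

At the plume center C_max = M/(n_e·A·√(4πDt)), so D = M²/(4πt·(n_e·A·C_max)²).
n_e·A·C_max = 0.20 × 16.3 × 0.0124 = 0.04042 kg/m.
D = 5.02²/(4π × 664 × 0.04042²) = 1.85 m²/day.

1.85 m²/day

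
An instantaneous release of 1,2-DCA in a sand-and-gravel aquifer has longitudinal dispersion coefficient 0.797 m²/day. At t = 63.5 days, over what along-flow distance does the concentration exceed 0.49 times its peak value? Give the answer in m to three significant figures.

The plume is Gaussian with σ = √(2Dt) = √(2 × 0.797 × 63.5) = 10.06 m.
C/C_peak = exp(−Δx²/(2σ²)) = 0.49 ⇒ Δx = σ·√(−2 ln 0.49) = 10.06 × 1.194 = 12.01 m.
Width = 2Δx = 24.0 m.

24.0 m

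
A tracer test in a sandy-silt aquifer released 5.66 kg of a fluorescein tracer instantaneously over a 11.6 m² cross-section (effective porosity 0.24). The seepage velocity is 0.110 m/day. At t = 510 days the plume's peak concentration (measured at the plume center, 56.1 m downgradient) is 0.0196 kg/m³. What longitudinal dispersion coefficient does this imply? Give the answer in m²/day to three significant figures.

1.68 m²/day

At the plume center C_max = M/(n_e·A·√(4πDt)), so D = M²/(4πt·(n_e·A·C_max)²).
n_e·A·C_max = 0.24 × 11.6 × 0.0196 = 0.05457 kg/m.
D = 5.66²/(4π × 510 × 0.05457²) = 1.68 m²/day.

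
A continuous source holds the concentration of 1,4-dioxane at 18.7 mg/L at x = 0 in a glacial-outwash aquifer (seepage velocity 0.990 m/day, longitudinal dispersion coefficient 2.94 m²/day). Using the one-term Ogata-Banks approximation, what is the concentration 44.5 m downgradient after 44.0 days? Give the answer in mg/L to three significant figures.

For a continuous step input, C/C₀ ≈ ½·erfc((x−vt)/(2√(Dt))).
vt = 0.990 × 44.0 = 43.56 m and 2√(Dt) = 2√(2.94 × 44.0) = 22.75 m.
Argument (x−vt)/(2√(Dt)) = (44.5 − 43.56)/22.75 = 0.04132; ½·erfc(0.04132) = 0.4767.
C = 18.7 × 0.4767 = 8.91 mg/L.

8.91 mg/L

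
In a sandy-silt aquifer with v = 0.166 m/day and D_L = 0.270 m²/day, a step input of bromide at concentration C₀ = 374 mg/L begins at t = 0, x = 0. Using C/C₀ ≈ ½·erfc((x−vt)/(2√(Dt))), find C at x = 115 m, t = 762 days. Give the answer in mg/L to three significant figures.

For a continuous step input, C/C₀ ≈ ½·erfc((x−vt)/(2√(Dt))).
vt = 0.166 × 762 = 126.492 m and 2√(Dt) = 2√(0.270 × 762) = 28.69 m.
Argument (x−vt)/(2√(Dt)) = (115 − 126.492)/28.69 = -0.4006; ½·erfc(-0.4006) = 0.7145.
C = 374 × 0.7145 = 267 mg/L.

267 mg/L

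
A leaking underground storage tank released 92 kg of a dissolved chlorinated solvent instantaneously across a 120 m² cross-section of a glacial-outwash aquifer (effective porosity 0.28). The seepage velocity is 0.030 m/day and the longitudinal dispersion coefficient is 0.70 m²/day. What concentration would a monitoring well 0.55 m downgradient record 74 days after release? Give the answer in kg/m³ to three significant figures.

For an instantaneous plane source, C(x,t) = M/(n_e·A·√(4πDt)) · exp(−(x−vt)²/(4Dt)), with n_e·A the pore (flow) area.
Plume center vt = 0.030 × 74 = 2.22 m, so the well at 0.55 m is 1.67 m upgradient of the peak.
√(4πDt) = 25.51 m, giving peak height M/(n_e·A·√(4πDt)) = 92/(0.28 × 120 × 25.51) = 0.1073 kg/m³.
(x−vt)²/(4Dt) = (-1.67)²/(4 × 0.70 × 74) = 0.01346; exp(−0.01346) = 0.9866.
C = 0.1073 × 0.9866 = 0.106 kg/m³.

0.106 kg/m³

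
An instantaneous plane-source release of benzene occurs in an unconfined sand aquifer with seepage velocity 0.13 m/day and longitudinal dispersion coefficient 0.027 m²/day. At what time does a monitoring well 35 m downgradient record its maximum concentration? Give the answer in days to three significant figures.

For the 1D instantaneous-source solution, setting ∂C/∂t = 0 at fixed x gives v²t² + 2Dt − x² = 0, so t = (√(D² + v²x²) − D)/v².
√(D² + v²x²) = √(0.027² + 0.13² × 35²) = 4.550; v² = 0.0169.
t = (4.550 − 0.027)/0.0169 = 268 days (vs. the pure-advection estimate x/v = 269 d).

268 days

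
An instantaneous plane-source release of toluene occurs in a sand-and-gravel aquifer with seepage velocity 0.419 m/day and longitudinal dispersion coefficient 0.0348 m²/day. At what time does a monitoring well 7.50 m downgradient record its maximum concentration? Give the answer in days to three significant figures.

17.7 days

For the 1D instantaneous-source solution, setting ∂C/∂t = 0 at fixed x gives v²t² + 2Dt − x² = 0, so t = (√(D² + v²x²) − D)/v².
√(D² + v²x²) = √(0.0348² + 0.419² × 7.50²) = 3.143; v² = 0.175561.
t = (3.143 − 0.0348)/0.175561 = 17.7 days (vs. the pure-advection estimate x/v = 17.9 d).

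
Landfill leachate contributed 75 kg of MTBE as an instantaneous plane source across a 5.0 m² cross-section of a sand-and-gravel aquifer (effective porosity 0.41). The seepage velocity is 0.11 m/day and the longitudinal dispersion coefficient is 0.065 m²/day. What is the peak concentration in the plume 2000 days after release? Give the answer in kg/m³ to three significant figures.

The peak of an instantaneous 1D plume sits at x = vt; there the Gaussian factor is 1 and C_max = M/(n_e·A·√(4πDt)), where n_e·A is the pore area the mass is dissolved in.
√(4πDt) = √(4π × 0.065 × 2000) = 40.42 m, so C_max = 75/(0.41 × 5.0 × 40.42) = 0.905 kg/m³.

0.905 kg/m³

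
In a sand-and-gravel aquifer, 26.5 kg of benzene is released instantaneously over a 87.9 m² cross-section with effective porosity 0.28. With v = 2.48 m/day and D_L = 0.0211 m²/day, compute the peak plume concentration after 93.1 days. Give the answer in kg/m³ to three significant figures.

0.217 kg/m³

The peak of an instantaneous 1D plume sits at x = vt; there the Gaussian factor is 1 and C_max = M/(n_e·A·√(4πDt)), where n_e·A is the pore area the mass is dissolved in.
√(4πDt) = √(4π × 0.0211 × 93.1) = 4.968 m, so C_max = 26.5/(0.28 × 87.9 × 4.968) = 0.217 kg/m³.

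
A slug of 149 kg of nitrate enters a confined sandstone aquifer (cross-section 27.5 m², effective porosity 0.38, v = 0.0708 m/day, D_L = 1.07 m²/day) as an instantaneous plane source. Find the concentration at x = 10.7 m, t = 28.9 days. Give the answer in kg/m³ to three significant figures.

For an instantaneous plane source, C(x,t) = M/(n_e·A·√(4πDt)) · exp(−(x−vt)²/(4Dt)), with n_e·A the pore (flow) area.
Plume center vt = 0.0708 × 28.9 = 2.04612 m, so the well at 10.7 m is 8.65388 m downgradient of the peak.
√(4πDt) = 19.71 m, giving peak height M/(n_e·A·√(4πDt)) = 149/(0.38 × 27.5 × 19.71) = 0.7234 kg/m³.
(x−vt)²/(4Dt) = (8.65388)²/(4 × 1.07 × 28.9) = 0.6055; exp(−0.6055) = 0.5458.
C = 0.7234 × 0.5458 = 0.395 kg/m³.

0.395 kg/m³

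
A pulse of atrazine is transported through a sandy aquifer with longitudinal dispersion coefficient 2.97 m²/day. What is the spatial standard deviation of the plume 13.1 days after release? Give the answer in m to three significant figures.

8.82 m

Dispersive spreading gives a Gaussian with σ² = 2Dt; advection only shifts the center.
σ = √(2 × 2.97 × 13.1) = 8.82 m.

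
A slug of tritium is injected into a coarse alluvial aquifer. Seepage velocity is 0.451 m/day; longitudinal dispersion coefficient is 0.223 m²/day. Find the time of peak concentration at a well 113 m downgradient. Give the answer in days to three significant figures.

249 days

For the 1D instantaneous-source solution, setting ∂C/∂t = 0 at fixed x gives v²t² + 2Dt − x² = 0, so t = (√(D² + v²x²) − D)/v².
√(D² + v²x²) = √(0.223² + 0.451² × 113²) = 50.96; v² = 0.203401.
t = (50.96 − 0.223)/0.203401 = 249 days (vs. the pure-advection estimate x/v = 251 d).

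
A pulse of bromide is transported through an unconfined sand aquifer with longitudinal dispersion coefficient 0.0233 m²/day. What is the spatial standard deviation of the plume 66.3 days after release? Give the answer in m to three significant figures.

Dispersive spreading gives a Gaussian with σ² = 2Dt; advection only shifts the center.
σ = √(2 × 0.0233 × 66.3) = 1.76 m.

1.76 m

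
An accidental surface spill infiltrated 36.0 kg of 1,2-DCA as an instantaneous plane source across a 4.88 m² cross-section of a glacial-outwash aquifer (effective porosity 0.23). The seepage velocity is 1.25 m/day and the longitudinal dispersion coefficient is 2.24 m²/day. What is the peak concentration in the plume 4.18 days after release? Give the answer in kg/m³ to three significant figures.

2.96 kg/m³

The peak of an instantaneous 1D plume sits at x = vt; there the Gaussian factor is 1 and C_max = M/(n_e·A·√(4πDt)), where n_e·A is the pore area the mass is dissolved in.
√(4πDt) = √(4π × 2.24 × 4.18) = 10.85 m, so C_max = 36.0/(0.23 × 4.88 × 10.85) = 2.96 kg/m³.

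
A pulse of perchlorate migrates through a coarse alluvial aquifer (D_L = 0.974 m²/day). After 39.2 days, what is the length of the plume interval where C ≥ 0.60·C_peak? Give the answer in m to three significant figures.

The plume is Gaussian with σ = √(2Dt) = √(2 × 0.974 × 39.2) = 8.739 m.
C/C_peak = exp(−Δx²/(2σ²)) = 0.60 ⇒ Δx = σ·√(−2 ln 0.60) = 8.739 × 1.011 = 8.835 m.
Width = 2Δx = 17.7 m.

17.7 m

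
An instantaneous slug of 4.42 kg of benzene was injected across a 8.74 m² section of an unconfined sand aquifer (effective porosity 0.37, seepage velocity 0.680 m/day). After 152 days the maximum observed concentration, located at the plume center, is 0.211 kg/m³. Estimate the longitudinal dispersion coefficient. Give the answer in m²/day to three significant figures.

At the plume center C_max = M/(n_e·A·√(4πDt)), so D = M²/(4πt·(n_e·A·C_max)²).
n_e·A·C_max = 0.37 × 8.74 × 0.211 = 0.6823 kg/m.
D = 4.42²/(4π × 152 × 0.6823²) = 0.0220 m²/day.

0.0220 m²/day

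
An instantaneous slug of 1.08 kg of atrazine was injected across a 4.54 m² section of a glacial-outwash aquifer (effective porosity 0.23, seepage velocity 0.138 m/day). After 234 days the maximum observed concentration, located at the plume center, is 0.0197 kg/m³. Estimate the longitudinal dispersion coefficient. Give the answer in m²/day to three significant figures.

At the plume center C_max = M/(n_e·A·√(4πDt)), so D = M²/(4πt·(n_e·A·C_max)²).
n_e·A·C_max = 0.23 × 4.54 × 0.0197 = 0.02057 kg/m.
D = 1.08²/(4π × 234 × 0.02057²) = 0.937 m²/day.

0.937 m²/day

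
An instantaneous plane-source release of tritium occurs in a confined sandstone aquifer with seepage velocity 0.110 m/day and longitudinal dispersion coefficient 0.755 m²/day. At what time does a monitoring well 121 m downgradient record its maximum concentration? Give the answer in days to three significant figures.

1040 days

For the 1D instantaneous-source solution, setting ∂C/∂t = 0 at fixed x gives v²t² + 2Dt − x² = 0, so t = (√(D² + v²x²) − D)/v².
√(D² + v²x²) = √(0.755² + 0.110² × 121²) = 13.33; v² = 0.0121.
t = (13.33 − 0.755)/0.0121 = 1040 days (vs. the pure-advection estimate x/v = 1100 d).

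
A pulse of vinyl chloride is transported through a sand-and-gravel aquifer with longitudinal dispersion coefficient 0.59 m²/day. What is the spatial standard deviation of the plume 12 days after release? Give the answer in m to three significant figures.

3.76 m

Dispersive spreading gives a Gaussian with σ² = 2Dt; advection only shifts the center.
σ = √(2 × 0.59 × 12) = 3.76 m.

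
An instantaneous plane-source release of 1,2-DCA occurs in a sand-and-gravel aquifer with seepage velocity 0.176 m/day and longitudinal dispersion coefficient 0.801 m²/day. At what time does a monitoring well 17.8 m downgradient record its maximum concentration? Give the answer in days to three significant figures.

For the 1D instantaneous-source solution, setting ∂C/∂t = 0 at fixed x gives v²t² + 2Dt − x² = 0, so t = (√(D² + v²x²) − D)/v².
√(D² + v²x²) = √(0.801² + 0.176² × 17.8²) = 3.234; v² = 0.030976.
t = (3.234 − 0.801)/0.030976 = 78.5 days (vs. the pure-advection estimate x/v = 101 d).

78.5 days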